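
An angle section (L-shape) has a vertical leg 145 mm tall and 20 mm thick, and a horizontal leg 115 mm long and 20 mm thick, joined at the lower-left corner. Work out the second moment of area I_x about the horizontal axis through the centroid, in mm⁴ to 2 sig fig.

I_x ≈ 9.6 × 10⁶ mm⁴

Break the section into simple shapes (no overlaps), measuring from the bottom-left corner of the bounding box.
Vertical leg: 20 × 145, A = 2 900 mm², y = 72.5 mm, Ī = 5 081 042 mm⁴.
Horizontal leg (remainder): 95 × 20, A = 1 900 mm², y = 10 mm, Ī = 63 333 mm⁴.
Centroid: ȳ = ΣA·y / ΣA = 47.76 mm.
Transfer each piece to the horizontal axis through the centroid using Ī + A·d² with d = y − 47.76:
  vertical leg: d = 24.74 mm → contributes +6 855 978 mm⁴
  horizontal leg (remainder): d = -37.76 mm → contributes +2 772 447 mm⁴
Total I = 9 628 424 mm⁴.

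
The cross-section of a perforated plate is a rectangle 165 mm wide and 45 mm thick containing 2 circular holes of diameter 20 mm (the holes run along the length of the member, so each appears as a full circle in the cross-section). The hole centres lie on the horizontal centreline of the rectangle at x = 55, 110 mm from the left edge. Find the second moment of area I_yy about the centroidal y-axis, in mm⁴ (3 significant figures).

Treat the section as a set of non-overlapping primitives; coordinates are from the bounding-box lower-left.
Plate: 165 × 45, A = 7 425 mm², x = 82.5 mm, Ī = 16 845 469 mm⁴.
Hole 1 (subtracted): ⌀20, A = 314.16 mm², x = 55 mm, Ī = 7 854 mm⁴.
Hole 2 (subtracted): ⌀20, A = 314.16 mm², x = 110 mm, Ī = 7 854 mm⁴.
By symmetry the centroid is at mid-width, x̄ = 82.5 mm.
Transfer each piece to the centroidal y-axis using Ī + A·d² with d = x − 82.5:
  plate: d = 0 mm → contributes +16 845 469 mm⁴
  hole 1: d = -27.5 mm → contributes −245 437 mm⁴
  hole 2: d = 27.5 mm → contributes −245 437 mm⁴
Total I = 16 354 595 mm⁴.

I_yy ≈ 1.64 × 10⁷ mm⁴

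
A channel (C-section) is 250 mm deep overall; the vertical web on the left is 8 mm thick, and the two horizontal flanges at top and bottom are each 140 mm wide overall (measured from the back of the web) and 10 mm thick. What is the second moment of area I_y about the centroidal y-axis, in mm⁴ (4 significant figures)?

Break the section into simple shapes (no overlaps), measuring from the bottom-left corner of the bounding box.
Web: 8 × 250, A = 2 000 mm², x = 4 mm, Ī = 10666.7 mm⁴.
Top flange (beyond web): 132 × 10, A = 1 320 mm², x = 74 mm, Ī = 1 916 640 mm⁴.
Bottom flange (beyond web): 132 × 10, A = 1 320 mm², x = 74 mm, Ī = 1 916 640 mm⁴.
Centroid: x̄ = ΣA·x / ΣA = 43.8276 mm.
Transfer each piece to the centroidal y-axis using Ī + A·d² with d = x − 43.8276:
  web: d = -39.8276 mm → contributes +3 183 140 mm⁴
  top flange (beyond web): d = 30.1724 mm → contributes +3 118 334 mm⁴
  bottom flange (beyond web): d = 30.1724 mm → contributes +3 118 334 mm⁴
Total I = 9 419 809 mm⁴.

I_y ≈ 9.420 × 10⁶ mm⁴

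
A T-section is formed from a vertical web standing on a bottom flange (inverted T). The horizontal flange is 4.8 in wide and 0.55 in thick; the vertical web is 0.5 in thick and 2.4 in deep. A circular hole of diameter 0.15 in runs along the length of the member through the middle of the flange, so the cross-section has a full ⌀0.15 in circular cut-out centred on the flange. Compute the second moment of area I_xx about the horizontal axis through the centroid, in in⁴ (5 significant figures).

Split into non-overlapping primitives; take the origin at the lower-left of the bounding box.
Flange: 4.8 × 0.55, A = 2.64 in², y = 0.275 in, Ī = 0.06655 in⁴.
Web: 0.5 × 2.4, A = 1.2 in², y = 1.75 in, Ī = 0.576 in⁴.
Hole (subtracted): ⌀0.15, A = 0.01767146 in², y = 0.275 in, Ī = 0.00002485049 in⁴.
Centroid: ȳ = ΣA·y / ΣA = 0.7380685 in.
Transfer each piece to the horizontal axis through the centroid using Ī + A·d² with d = y − 0.7380685:
  flange: d = -0.4630685 in → contributes +0.6326517 in⁴
  web: d = 1.011931 in → contributes +1.804806 in⁴
  hole: d = -0.4630685 in → contributes −0.003814185 in⁴
Total I = 2.433644 in⁴.

I_xx ≈ 2.4336 in⁴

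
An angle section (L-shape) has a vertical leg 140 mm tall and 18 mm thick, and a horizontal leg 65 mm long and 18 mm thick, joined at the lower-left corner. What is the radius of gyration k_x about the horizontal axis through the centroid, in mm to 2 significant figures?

Break the section into simple shapes (no overlaps), measuring from the bottom-left corner of the bounding box.
Vertical leg: 18 × 140, A = 2 520 mm², y = 70 mm, Ī = 4 116 000 mm⁴.
Horizontal leg (remainder): 47 × 18, A = 846 mm², y = 9 mm, Ī = 22 842 mm⁴.
Centroid: ȳ = ΣA·y / ΣA = 54.67 mm.
Transfer each piece to the horizontal axis through the centroid using Ī + A·d² with d = y − 54.67:
  vertical leg: d = 15.33 mm → contributes +4 708 342 mm⁴
  horizontal leg (remainder): d = -45.67 mm → contributes +1 787 266 mm⁴
Total I = 6 495 608 mm⁴.
Radius of gyration: k = √(I/A) = √(6 495 608 / 3 366) = 43.93 mm.

k_x ≈ 44 mm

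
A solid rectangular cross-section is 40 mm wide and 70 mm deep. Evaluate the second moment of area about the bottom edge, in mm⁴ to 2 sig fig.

The section: 40 × 70, A = 2 800 mm², y = 35 mm, Ī = 1 143 333 mm⁴.
Transfer it to a horizontal axis along the bottom face using Ī + A·d² with d = y − 0:
  the section: d = 35 mm → contributes +4 573 333 mm⁴
Total I = 4 573 333 mm⁴.

I_base ≈ 4.6 × 10⁶ mm⁴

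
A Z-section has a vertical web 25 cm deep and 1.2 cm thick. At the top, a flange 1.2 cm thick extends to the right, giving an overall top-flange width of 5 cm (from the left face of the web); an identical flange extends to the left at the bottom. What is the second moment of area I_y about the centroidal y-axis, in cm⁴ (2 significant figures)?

I_y ≈ 72 cm⁴

Decompose the section into non-overlapping parts with the origin at the bottom-left of its bounding rectangle.
Web: 1.2 × 25, A = 30 cm², x = 4.4 cm, Ī = 3.6 cm⁴.
Top flange (beyond web): 3.8 × 1.2, A = 4.56 cm², x = 6.9 cm, Ī = 5.487 cm⁴.
Bottom flange (beyond web): 3.8 × 1.2, A = 4.56 cm², x = 1.9 cm, Ī = 5.487 cm⁴.
Centroid: x̄ = ΣA·x / ΣA = 4.4 cm.
Transfer each piece to the centroidal y-axis using Ī + A·d² with d = x − 4.4:
  web: d = 0 cm → contributes +3.6 cm⁴
  top flange (beyond web): d = 2.5 cm → contributes +33.99 cm⁴
  bottom flange (beyond web): d = -2.5 cm → contributes +33.99 cm⁴
Total I = 71.57 cm⁴.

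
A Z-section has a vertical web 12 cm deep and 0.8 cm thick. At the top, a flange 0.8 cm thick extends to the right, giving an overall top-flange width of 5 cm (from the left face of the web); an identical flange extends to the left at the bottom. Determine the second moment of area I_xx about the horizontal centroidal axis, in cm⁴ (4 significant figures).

I_xx ≈ 326.3 cm⁴

Split into non-overlapping primitives; take the origin at the lower-left of the bounding box.
Web: 0.8 × 12, A = 9.6 cm², y = 6 cm, Ī = 115.2 cm⁴.
Top flange (beyond web): 4.2 × 0.8, A = 3.36 cm², y = 11.6 cm, Ī = 0.1792 cm⁴.
Bottom flange (beyond web): 4.2 × 0.8, A = 3.36 cm², y = 0.4 cm, Ī = 0.1792 cm⁴.
Centroid: ȳ = ΣA·y / ΣA = 6 cm.
Transfer each piece to the horizontal centroidal axis using Ī + A·d² with d = y − 6:
  web: d = 0 cm → contributes +115.2 cm⁴
  top flange (beyond web): d = 5.6 cm → contributes +105.549 cm⁴
  bottom flange (beyond web): d = -5.6 cm → contributes +105.549 cm⁴
Total I = 326.298 cm⁴.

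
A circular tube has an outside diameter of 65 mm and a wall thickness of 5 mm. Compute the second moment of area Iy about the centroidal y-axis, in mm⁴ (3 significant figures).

Break the section into simple shapes (no overlaps), measuring from the bottom-left corner of the bounding box.
Outer circle: ⌀65, A = 3318.3 mm², x = 32.5 mm, Ī = 876 241 mm⁴.
Bore (subtracted): ⌀55, A = 2375.8 mm², x = 32.5 mm, Ī = 449 180 mm⁴.
By symmetry the centroid is at mid-width, x̄ = 32.5 mm.
All pieces are centred on the centroidal y-axis, so I = ΣĪ (holes subtracted) = 427 060 mm⁴.

Iy ≈ 4.27 × 10⁵ mm⁴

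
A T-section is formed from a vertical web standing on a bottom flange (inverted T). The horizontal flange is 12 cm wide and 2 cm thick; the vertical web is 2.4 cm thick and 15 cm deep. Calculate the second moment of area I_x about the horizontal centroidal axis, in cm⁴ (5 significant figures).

I_x ≈ 1723.4 cm⁴

Treat the section as a set of non-overlapping primitives; coordinates are from the bounding-box lower-left.
Flange: 12 × 2, A = 24 cm², y = 1 cm, Ī = 8 cm⁴.
Web: 2.4 × 15, A = 36 cm², y = 9.5 cm, Ī = 675 cm⁴.
Centroid: ȳ = ΣA·y / ΣA = 6.1 cm.
Transfer each piece to the horizontal centroidal axis using Ī + A·d² with d = y − 6.1:
  flange: d = -5.1 cm → contributes +632.24 cm⁴
  web: d = 3.4 cm → contributes +1091.16 cm⁴
Total I = 1723.4 cm⁴.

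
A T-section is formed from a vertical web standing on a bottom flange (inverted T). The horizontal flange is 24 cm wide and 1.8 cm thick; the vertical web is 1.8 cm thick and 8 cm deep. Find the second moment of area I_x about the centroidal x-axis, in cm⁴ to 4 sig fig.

Split into non-overlapping primitives; take the origin at the lower-left of the bounding box.
Flange: 24 × 1.8, A = 43.2 cm², y = 0.9 cm, Ī = 11.664 cm⁴.
Web: 1.8 × 8, A = 14.4 cm², y = 5.8 cm, Ī = 76.8 cm⁴.
Centroid: ȳ = ΣA·y / ΣA = 2.125 cm.
Transfer each piece to the centroidal x-axis using Ī + A·d² with d = y − 2.125:
  flange: d = -1.225 cm → contributes +76.491 cm⁴
  web: d = 3.675 cm → contributes +271.281 cm⁴
Total I = 347.772 cm⁴.

I_x ≈ 347.8 cm⁴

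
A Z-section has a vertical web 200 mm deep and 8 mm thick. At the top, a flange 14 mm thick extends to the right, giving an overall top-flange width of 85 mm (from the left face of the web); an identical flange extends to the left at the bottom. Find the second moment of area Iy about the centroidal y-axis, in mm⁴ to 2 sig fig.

Iy ≈ 5.0 × 10⁶ mm⁴

Decompose the section into non-overlapping parts with the origin at the bottom-left of its bounding rectangle.
Web: 8 × 200, A = 1 600 mm², x = 81 mm, Ī = 8 533 mm⁴.
Top flange (beyond web): 77 × 14, A = 1 078 mm², x = 123.5 mm, Ī = 532 622 mm⁴.
Bottom flange (beyond web): 77 × 14, A = 1 078 mm², x = 38.5 mm, Ī = 532 622 mm⁴.
Centroid: x̄ = ΣA·x / ΣA = 81 mm.
Transfer each piece to the centroidal y-axis using Ī + A·d² with d = x − 81:
  web: d = 0 mm → contributes +8 533 mm⁴
  top flange (beyond web): d = 42.5 mm → contributes +2 479 759 mm⁴
  bottom flange (beyond web): d = -42.5 mm → contributes +2 479 759 mm⁴
Total I = 4 968 052 mm⁴.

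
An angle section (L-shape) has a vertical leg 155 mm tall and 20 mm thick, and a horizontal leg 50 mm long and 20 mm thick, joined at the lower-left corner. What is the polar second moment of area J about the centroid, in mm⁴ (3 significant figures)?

Split into non-overlapping primitives; take the origin at the lower-left of the bounding box.
Vertical leg: 20 × 155, A = 3 100 mm², y = 77.5 mm, Ī = 6 206 458 mm⁴.
Horizontal leg (remainder): 30 × 20, A = 600 mm², y = 10 mm, Ī = 20 000 mm⁴.
Centroid: ȳ = ΣA·y / ΣA = 66.554 mm.
Transfer each piece to the centroidal x-axis using Ī + A·d² with d = y − 66.554:
  vertical leg: d = 10.946 mm → contributes +6 577 881 mm⁴
  horizontal leg (remainder): d = -56.554 mm → contributes +1 939 017 mm⁴
Total I = 8 516 898 mm⁴.
For the y-axis: x̄ = 14.054 mm.
Repeating about the centroidal y-axis gives I_y = 462 523 mm⁴.
Polar second moment: J = I_x + I_y = 8 979 420 mm⁴.

J ≈ 8.98 × 10⁶ mm⁴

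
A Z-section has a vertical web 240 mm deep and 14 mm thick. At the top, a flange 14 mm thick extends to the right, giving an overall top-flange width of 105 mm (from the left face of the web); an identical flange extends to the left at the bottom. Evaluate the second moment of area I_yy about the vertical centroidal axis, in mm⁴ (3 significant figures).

I_yy ≈ 8.84 × 10⁶ mm⁴

Treat the section as a set of non-overlapping primitives; coordinates are from the bounding-box lower-left.
Web: 14 × 240, A = 3 360 mm², x = 98 mm, Ī = 54 880 mm⁴.
Top flange (beyond web): 91 × 14, A = 1 274 mm², x = 150.5 mm, Ī = 879 166 mm⁴.
Bottom flange (beyond web): 91 × 14, A = 1 274 mm², x = 45.5 mm, Ī = 879 166 mm⁴.
Centroid: x̄ = ΣA·x / ΣA = 98 mm.
Transfer each piece to the vertical centroidal axis using Ī + A·d² with d = x − 98:
  web: d = 0 mm → contributes +54 880 mm⁴
  top flange (beyond web): d = 52.5 mm → contributes +4 390 629 mm⁴
  bottom flange (beyond web): d = -52.5 mm → contributes +4 390 629 mm⁴
Total I = 8 836 137 mm⁴.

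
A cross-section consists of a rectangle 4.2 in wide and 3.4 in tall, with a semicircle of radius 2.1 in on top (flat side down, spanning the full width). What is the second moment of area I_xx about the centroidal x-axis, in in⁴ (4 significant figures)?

Treat the section as a set of non-overlapping primitives; coordinates are from the bounding-box lower-left.
Rectangular body: 4.2 × 3.4, A = 14.28 in², y = 1.7 in, Ī = 13.7564 in⁴.
Semicircular cap: semicircle r = 2.1, A = 6.92721 in², y = 4.29127 in, Ī = 2.13456 in⁴.
Centroid: ȳ = ΣA·y / ΣA = 2.54642 in.
Transfer each piece to the centroidal x-axis using Ī + A·d² with d = y − 2.54642:
  rectangular body: d = -0.846422 in → contributes +23.987 in⁴
  semicircular cap: d = 1.74485 in → contributes +23.2244 in⁴
Total I = 47.2114 in⁴.

I_xx ≈ 47.21 in⁴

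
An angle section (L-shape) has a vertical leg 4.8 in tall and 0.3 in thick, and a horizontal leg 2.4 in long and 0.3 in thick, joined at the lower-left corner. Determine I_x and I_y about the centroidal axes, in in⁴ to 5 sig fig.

I_x ≈ 4.9882 in⁴, I_y ≈ 0.87342 in⁴

Decompose the section into non-overlapping parts with the origin at the bottom-left of its bounding rectangle.
Vertical leg: 0.3 × 4.8, A = 1.44 in², y = 2.4 in, Ī = 2.7648 in⁴.
Horizontal leg (remainder): 2.1 × 0.3, A = 0.63 in², y = 0.15 in, Ī = 0.004725 in⁴.
Centroid: ȳ = ΣA·y / ΣA = 1.715217 in.
Transfer each piece to the centroidal x-axis using Ī + A·d² with d = y − 1.715217:
  vertical leg: d = 0.6847826 in → contributes +3.440055 in⁴
  horizontal leg (remainder): d = -1.565217 in → contributes +1.548165 in⁴
Total I = 4.988221 in⁴.
For the y-axis: x̄ = 0.5152174 in.
Repeating about the centroidal y-axis gives I_y = 0.8734207 in⁴.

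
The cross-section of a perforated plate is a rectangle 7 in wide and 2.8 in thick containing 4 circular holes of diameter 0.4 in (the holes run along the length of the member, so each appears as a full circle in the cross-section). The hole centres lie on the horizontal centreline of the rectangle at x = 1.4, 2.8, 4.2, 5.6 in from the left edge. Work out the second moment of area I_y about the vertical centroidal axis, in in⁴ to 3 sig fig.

Decompose the section into non-overlapping parts with the origin at the bottom-left of its bounding rectangle.
Plate: 7 × 2.8, A = 19.6 in², x = 3.5 in, Ī = 80.033 in⁴.
Hole 1 (subtracted): ⌀0.4, A = 0.12566 in², x = 1.4 in, Ī = 0.0012566 in⁴.
Hole 2 (subtracted): ⌀0.4, A = 0.12566 in², x = 2.8 in, Ī = 0.0012566 in⁴.
Hole 3 (subtracted): ⌀0.4, A = 0.12566 in², x = 4.2 in, Ī = 0.0012566 in⁴.
Hole 4 (subtracted): ⌀0.4, A = 0.12566 in², x = 5.6 in, Ī = 0.0012566 in⁴.
By symmetry the centroid is at mid-width, x̄ = 3.5 in.
Transfer each piece to the vertical centroidal axis using Ī + A·d² with d = x − 3.5:
  plate: d = 0 in → contributes +80.033 in⁴
  hole 1: d = -2.1 in → contributes −0.55543 in⁴
  hole 2: d = -0.7 in → contributes −0.062832 in⁴
  hole 3: d = 0.7 in → contributes −0.062832 in⁴
  hole 4: d = 2.1 in → contributes −0.55543 in⁴
Total I = 78.797 in⁴.

I_y ≈ 78.8 in⁴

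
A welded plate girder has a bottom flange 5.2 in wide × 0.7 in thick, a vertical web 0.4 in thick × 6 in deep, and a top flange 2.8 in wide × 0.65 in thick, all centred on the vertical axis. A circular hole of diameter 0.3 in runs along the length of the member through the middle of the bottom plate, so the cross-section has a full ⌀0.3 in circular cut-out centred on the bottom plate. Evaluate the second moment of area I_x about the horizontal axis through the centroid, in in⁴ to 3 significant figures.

Decompose the section into non-overlapping parts with the origin at the bottom-left of its bounding rectangle.
Bottom plate: 5.2 × 0.7, A = 3.64 in², y = 0.35 in, Ī = 0.14863 in⁴.
Web plate: 0.4 × 6, A = 2.4 in², y = 3.7 in, Ī = 7.2 in⁴.
Top plate: 2.8 × 0.65, A = 1.82 in², y = 7.025 in, Ī = 0.064079 in⁴.
Hole (subtracted): ⌀0.3, A = 0.070686 in², y = 0.35 in, Ī = 0.00039761 in⁴.
Centroid: ȳ = ΣA·y / ΣA = 2.9418 in.
Transfer each piece to the horizontal axis through the centroid using Ī + A·d² with d = y − 2.9418:
  bottom plate: d = -2.5918 in → contributes +24.6 in⁴
  web plate: d = 0.75818 in → contributes +8.5796 in⁴
  top plate: d = 4.0832 in → contributes +30.408 in⁴
  hole: d = -2.5918 in → contributes −0.47523 in⁴
Total I = 63.113 in⁴.

I_x ≈ 63.1 in⁴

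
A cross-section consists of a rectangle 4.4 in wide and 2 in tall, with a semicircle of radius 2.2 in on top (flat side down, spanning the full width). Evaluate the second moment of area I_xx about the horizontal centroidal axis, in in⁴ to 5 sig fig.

I_xx ≈ 20.756 in⁴

Split into non-overlapping primitives; take the origin at the lower-left of the bounding box.
Rectangular body: 4.4 × 2, A = 8.8 in², y = 1 in, Ī = 2.933333 in⁴.
Semicircular cap: semicircle r = 2.2, A = 7.602654 in², y = 2.933709 in, Ī = 2.571123 in⁴.
Centroid: ȳ = ΣA·y / ΣA = 1.896277 in.
Transfer each piece to the horizontal centroidal axis using Ī + A·d² with d = y − 1.896277:
  rectangular body: d = -0.8962769 in → contributes +10.00248 in⁴
  semicircular cap: d = 1.037432 in → contributes +10.7536 in⁴
Total I = 20.75608 in⁴.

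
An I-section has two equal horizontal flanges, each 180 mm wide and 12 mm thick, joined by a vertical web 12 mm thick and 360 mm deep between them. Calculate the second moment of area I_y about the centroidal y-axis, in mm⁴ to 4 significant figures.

I_y ≈ 1.172 × 10⁷ mm⁴

Decompose the section into non-overlapping parts with the origin at the bottom-left of its bounding rectangle.
Bottom flange: 180 × 12, A = 2 160 mm², x = 90 mm, Ī = 5 832 000 mm⁴.
Web: 12 × 360, A = 4 320 mm², x = 90 mm, Ī = 51 840 mm⁴.
Top flange: 180 × 12, A = 2 160 mm², x = 90 mm, Ī = 5 832 000 mm⁴.
By symmetry the centroid is at mid-width, x̄ = 90 mm.
All pieces are centred on the centroidal y-axis, so I = ΣĪ = 11 715 840 mm⁴.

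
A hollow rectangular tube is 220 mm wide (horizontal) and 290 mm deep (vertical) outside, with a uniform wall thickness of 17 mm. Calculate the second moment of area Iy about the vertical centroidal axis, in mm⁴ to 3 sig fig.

Iy ≈ 1.20 × 10⁸ mm⁴

Treat the section as a set of non-overlapping primitives; coordinates are from the bounding-box lower-left.
Outer rectangle: 220 × 290, A = 63 800 mm², x = 110 mm, Ī = 257 326 667 mm⁴.
Inner void (subtracted): 186 × 256, A = 47 616 mm², x = 110 mm, Ī = 137 276 928 mm⁴.
By symmetry the centroid is at mid-width, x̄ = 110 mm.
All pieces are centred on the vertical centroidal axis, so I = ΣĪ (holes subtracted) = 120 049 739 mm⁴.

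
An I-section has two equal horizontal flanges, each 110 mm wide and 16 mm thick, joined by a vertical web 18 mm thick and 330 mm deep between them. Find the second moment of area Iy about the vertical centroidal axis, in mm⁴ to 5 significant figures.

Iy ≈ 3.7097 × 10⁶ mm⁴

Treat the section as a set of non-overlapping primitives; coordinates are from the bounding-box lower-left.
Bottom flange: 110 × 16, A = 1 760 mm², x = 55 mm, Ī = 1 774 667 mm⁴.
Web: 18 × 330, A = 5 940 mm², x = 55 mm, Ī = 160 380 mm⁴.
Top flange: 110 × 16, A = 1 760 mm², x = 55 mm, Ī = 1 774 667 mm⁴.
By symmetry the centroid is at mid-width, x̄ = 55 mm.
All pieces are centred on the vertical centroidal axis, so I = ΣĪ = 3 709 713 mm⁴.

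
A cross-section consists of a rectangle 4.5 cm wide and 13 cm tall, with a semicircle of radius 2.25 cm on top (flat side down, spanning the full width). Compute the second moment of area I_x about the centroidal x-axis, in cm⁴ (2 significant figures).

Split into non-overlapping primitives; take the origin at the lower-left of the bounding box.
Rectangular body: 4.5 × 13, A = 58.5 cm², y = 6.5 cm, Ī = 823.9 cm⁴.
Semicircular cap: semicircle r = 2.25, A = 7.952 cm², y = 13.95 cm, Ī = 2.813 cm⁴.
Centroid: ȳ = ΣA·y / ΣA = 7.392 cm.
Transfer each piece to the centroidal x-axis using Ī + A·d² with d = y − 7.392:
  rectangular body: d = -0.8921 cm → contributes +870.4 cm⁴
  semicircular cap: d = 6.563 cm → contributes +345.3 cm⁴
Total I = 1 216 cm⁴.

I_x ≈ 1200 cm⁴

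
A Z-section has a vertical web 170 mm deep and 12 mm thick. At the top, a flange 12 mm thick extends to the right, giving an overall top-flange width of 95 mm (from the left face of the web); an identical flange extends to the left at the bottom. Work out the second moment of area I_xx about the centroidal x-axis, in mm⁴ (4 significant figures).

Split into non-overlapping primitives; take the origin at the lower-left of the bounding box.
Web: 12 × 170, A = 2 040 mm², y = 85 mm, Ī = 4 913 000 mm⁴.
Top flange (beyond web): 83 × 12, A = 996 mm², y = 164 mm, Ī = 11 952 mm⁴.
Bottom flange (beyond web): 83 × 12, A = 996 mm², y = 6 mm, Ī = 11 952 mm⁴.
Centroid: ȳ = ΣA·y / ΣA = 85 mm.
Transfer each piece to the centroidal x-axis using Ī + A·d² with d = y − 85:
  web: d = 0 mm → contributes +4 913 000 mm⁴
  top flange (beyond web): d = 79 mm → contributes +6 227 988 mm⁴
  bottom flange (beyond web): d = -79 mm → contributes +6 227 988 mm⁴
Total I = 17 368 976 mm⁴.

I_xx ≈ 1.737 × 10⁷ mm⁴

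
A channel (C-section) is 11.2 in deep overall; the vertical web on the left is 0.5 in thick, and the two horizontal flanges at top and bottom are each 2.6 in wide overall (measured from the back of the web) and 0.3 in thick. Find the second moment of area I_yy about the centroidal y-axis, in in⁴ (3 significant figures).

I_yy ≈ 2.32 in⁴

Break the section into simple shapes (no overlaps), measuring from the bottom-left corner of the bounding box.
Web: 0.5 × 11.2, A = 5.6 in², x = 0.25 in, Ī = 0.11667 in⁴.
Top flange (beyond web): 2.1 × 0.3, A = 0.63 in², x = 1.55 in, Ī = 0.23153 in⁴.
Bottom flange (beyond web): 2.1 × 0.3, A = 0.63 in², x = 1.55 in, Ī = 0.23153 in⁴.
Centroid: x̄ = ΣA·x / ΣA = 0.48878 in.
Transfer each piece to the centroidal y-axis using Ī + A·d² with d = x − 0.48878:
  web: d = -0.23878 in → contributes +0.43594 in⁴
  top flange (beyond web): d = 1.0612 in → contributes +0.94103 in⁴
  bottom flange (beyond web): d = 1.0612 in → contributes +0.94103 in⁴
Total I = 2.318 in⁴.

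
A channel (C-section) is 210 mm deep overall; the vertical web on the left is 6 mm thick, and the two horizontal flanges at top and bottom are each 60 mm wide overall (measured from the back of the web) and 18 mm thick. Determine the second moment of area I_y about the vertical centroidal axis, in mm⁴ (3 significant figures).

Split into non-overlapping primitives; take the origin at the lower-left of the bounding box.
Web: 6 × 210, A = 1 260 mm², x = 3 mm, Ī = 3 780 mm⁴.
Top flange (beyond web): 54 × 18, A = 972 mm², x = 33 mm, Ī = 236 196 mm⁴.
Bottom flange (beyond web): 54 × 18, A = 972 mm², x = 33 mm, Ī = 236 196 mm⁴.
Centroid: x̄ = ΣA·x / ΣA = 21.202 mm.
Transfer each piece to the vertical centroidal axis using Ī + A·d² with d = x − 21.202:
  web: d = -18.202 mm → contributes +421 245 mm⁴
  top flange (beyond web): d = 11.798 mm → contributes +371 486 mm⁴
  bottom flange (beyond web): d = 11.798 mm → contributes +371 486 mm⁴
Total I = 1 164 217 mm⁴.

I_y ≈ 1.16 × 10⁶ mm⁴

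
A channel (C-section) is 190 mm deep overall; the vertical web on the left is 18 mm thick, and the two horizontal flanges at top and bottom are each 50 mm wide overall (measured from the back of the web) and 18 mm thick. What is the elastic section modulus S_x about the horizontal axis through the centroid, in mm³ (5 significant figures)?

Split into non-overlapping primitives; take the origin at the lower-left of the bounding box.
Web: 18 × 190, A = 3 420 mm², y = 95 mm, Ī = 10 288 500 mm⁴.
Top flange (beyond web): 32 × 18, A = 576 mm², y = 181 mm, Ī = 15 552 mm⁴.
Bottom flange (beyond web): 32 × 18, A = 576 mm², y = 9 mm, Ī = 15 552 mm⁴.
By symmetry the centroid is at mid-height, ȳ = 95 mm.
Transfer each piece to the horizontal axis through the centroid using Ī + A·d² with d = y − 95:
  web: d = 0 mm → contributes +10 288 500 mm⁴
  top flange (beyond web): d = 86 mm → contributes +4 275 648 mm⁴
  bottom flange (beyond web): d = -86 mm → contributes +4 275 648 mm⁴
Total I = 18 839 796 mm⁴.
Extreme fibre distance c = 95 mm; S = I/c = 198313.6 mm³.

S_x ≈ 1.9831 × 10⁵ mm³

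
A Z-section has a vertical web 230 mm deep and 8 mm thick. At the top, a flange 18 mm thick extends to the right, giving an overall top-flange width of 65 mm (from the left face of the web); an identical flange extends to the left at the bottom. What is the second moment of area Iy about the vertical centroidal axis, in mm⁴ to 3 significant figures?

Iy ≈ 2.73 × 10⁶ mm⁴

Split into non-overlapping primitives; take the origin at the lower-left of the bounding box.
Web: 8 × 230, A = 1 840 mm², x = 61 mm, Ī = 9813.3 mm⁴.
Top flange (beyond web): 57 × 18, A = 1 026 mm², x = 93.5 mm, Ī = 277 790 mm⁴.
Bottom flange (beyond web): 57 × 18, A = 1 026 mm², x = 28.5 mm, Ī = 277 790 mm⁴.
Centroid: x̄ = ΣA·x / ΣA = 61 mm.
Transfer each piece to the vertical centroidal axis using Ī + A·d² with d = x − 61:
  web: d = 0 mm → contributes +9813.3 mm⁴
  top flange (beyond web): d = 32.5 mm → contributes +1 361 502 mm⁴
  bottom flange (beyond web): d = -32.5 mm → contributes +1 361 502 mm⁴
Total I = 2 732 817 mm⁴.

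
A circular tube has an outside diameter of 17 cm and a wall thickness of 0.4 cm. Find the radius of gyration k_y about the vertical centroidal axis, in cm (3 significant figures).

k_y ≈ 5.87 cm

Treat the section as a set of non-overlapping primitives; coordinates are from the bounding-box lower-left.
Outer circle: ⌀17, A = 226.98 cm², x = 8.5 cm, Ī = 4099.8 cm⁴.
Bore (subtracted): ⌀16.2, A = 206.12 cm², x = 8.5 cm, Ī = 3380.9 cm⁴.
By symmetry the centroid is at mid-width, x̄ = 8.5 cm.
All pieces are centred on the vertical centroidal axis, so I = ΣĪ (holes subtracted) = 718.95 cm⁴.
Radius of gyration: k = √(I/A) = √(718.95 / 20.86) = 5.8707 cm.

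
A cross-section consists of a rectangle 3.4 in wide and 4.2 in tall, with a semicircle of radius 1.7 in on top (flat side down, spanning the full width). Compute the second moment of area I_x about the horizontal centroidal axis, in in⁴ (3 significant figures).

I_x ≈ 49.3 in⁴

Break the section into simple shapes (no overlaps), measuring from the bottom-left corner of the bounding box.
Rectangular body: 3.4 × 4.2, A = 14.28 in², y = 2.1 in, Ī = 20.992 in⁴.
Semicircular cap: semicircle r = 1.7, A = 4.5396 in², y = 4.9215 in, Ī = 0.9167 in⁴.
Centroid: ȳ = ΣA·y / ΣA = 2.7806 in.
Transfer each piece to the horizontal centroidal axis using Ī + A·d² with d = y − 2.7806:
  rectangular body: d = -0.68059 in → contributes +27.606 in⁴
  semicircular cap: d = 2.1409 in → contributes +21.724 in⁴
Total I = 49.33 in⁴.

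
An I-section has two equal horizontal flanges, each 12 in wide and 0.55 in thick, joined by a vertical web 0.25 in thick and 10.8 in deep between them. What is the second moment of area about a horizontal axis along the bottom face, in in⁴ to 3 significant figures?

I_base ≈ 1010 in⁴

Break the section into simple shapes (no overlaps), measuring from the bottom-left corner of the bounding box.
Bottom flange: 12 × 0.55, A = 6.6 in², y = 0.275 in, Ī = 0.16638 in⁴.
Web: 0.25 × 10.8, A = 2.7 in², y = 5.95 in, Ī = 26.244 in⁴.
Top flange: 12 × 0.55, A = 6.6 in², y = 11.625 in, Ī = 0.16638 in⁴.
Transfer each piece to the base of the section using Ī + A·d² with d = y − 0:
  bottom flange: d = 0.275 in → contributes +0.6655 in⁴
  web: d = 5.95 in → contributes +121.83 in⁴
  top flange: d = 11.625 in → contributes +892.09 in⁴
Total I = 1014.6 in⁴.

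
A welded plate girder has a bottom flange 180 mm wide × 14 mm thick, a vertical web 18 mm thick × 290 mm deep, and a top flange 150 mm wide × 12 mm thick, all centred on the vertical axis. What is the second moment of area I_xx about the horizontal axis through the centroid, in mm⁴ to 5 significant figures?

I_xx ≈ 1.3461 × 10⁸ mm⁴

Split into non-overlapping primitives; take the origin at the lower-left of the bounding box.
Bottom plate: 180 × 14, A = 2 520 mm², y = 7 mm, Ī = 41 160 mm⁴.
Web plate: 18 × 290, A = 5 220 mm², y = 159 mm, Ī = 36 583 500 mm⁴.
Top plate: 150 × 12, A = 1 800 mm², y = 310 mm, Ī = 21 600 mm⁴.
Centroid: ȳ = ΣA·y / ΣA = 147.3396 mm.
Transfer each piece to the horizontal axis through the centroid using Ī + A·d² with d = y − 147.3396:
  bottom plate: d = -140.3396 mm → contributes +49 673 088 mm⁴
  web plate: d = 11.66038 mm → contributes +37 293 234 mm⁴
  top plate: d = 162.6604 mm → contributes +47 646 717 mm⁴
Total I = 134 613 040 mm⁴.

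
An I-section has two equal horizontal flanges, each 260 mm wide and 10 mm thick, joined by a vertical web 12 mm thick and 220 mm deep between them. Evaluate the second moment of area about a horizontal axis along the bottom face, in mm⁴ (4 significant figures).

I_base ≈ 1.924 × 10⁸ mm⁴

Decompose the section into non-overlapping parts with the origin at the bottom-left of its bounding rectangle.
Bottom flange: 260 × 10, A = 2 600 mm², y = 5 mm, Ī = 21666.7 mm⁴.
Web: 12 × 220, A = 2 640 mm², y = 120 mm, Ī = 10 648 000 mm⁴.
Top flange: 260 × 10, A = 2 600 mm², y = 235 mm, Ī = 21666.7 mm⁴.
Transfer each piece to the bottom edge using Ī + A·d² with d = y − 0:
  bottom flange: d = 5 mm → contributes +86666.7 mm⁴
  web: d = 120 mm → contributes +48 664 000 mm⁴
  top flange: d = 235 mm → contributes +143 606 667 mm⁴
Total I = 192 357 333 mm⁴.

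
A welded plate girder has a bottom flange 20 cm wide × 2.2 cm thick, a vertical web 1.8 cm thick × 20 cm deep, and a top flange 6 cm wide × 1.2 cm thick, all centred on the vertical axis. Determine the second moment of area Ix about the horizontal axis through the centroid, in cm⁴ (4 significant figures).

Split into non-overlapping primitives; take the origin at the lower-left of the bounding box.
Bottom plate: 20 × 2.2, A = 44 cm², y = 1.1 cm, Ī = 17.7467 cm⁴.
Web plate: 1.8 × 20, A = 36 cm², y = 12.2 cm, Ī = 1 200 cm⁴.
Top plate: 6 × 1.2, A = 7.2 cm², y = 22.8 cm, Ī = 0.864 cm⁴.
Centroid: ȳ = ΣA·y / ΣA = 7.47431 cm.
Transfer each piece to the horizontal axis through the centroid using Ī + A·d² with d = y − 7.47431:
  bottom plate: d = -6.37431 cm → contributes +1805.55 cm⁴
  web plate: d = 4.72569 cm → contributes +2003.96 cm⁴
  top plate: d = 15.3257 cm → contributes +1691.98 cm⁴
Total I = 5501.48 cm⁴.

Ix ≈ 5501 cm⁴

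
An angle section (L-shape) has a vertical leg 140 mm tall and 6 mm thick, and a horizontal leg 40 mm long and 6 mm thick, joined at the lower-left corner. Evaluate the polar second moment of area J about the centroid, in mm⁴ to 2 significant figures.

J ≈ 2.2 × 10⁶ mm⁴

Split into non-overlapping primitives; take the origin at the lower-left of the bounding box.
Vertical leg: 6 × 140, A = 840 mm², y = 70 mm, Ī = 1 372 000 mm⁴.
Horizontal leg (remainder): 34 × 6, A = 204 mm², y = 3 mm, Ī = 612 mm⁴.
Centroid: ȳ = ΣA·y / ΣA = 56.91 mm.
Transfer each piece to the centroidal x-axis using Ī + A·d² with d = y − 56.91:
  vertical leg: d = 13.09 mm → contributes +1 515 975 mm⁴
  horizontal leg (remainder): d = -53.91 mm → contributes +593 452 mm⁴
Total I = 2 109 427 mm⁴.
For the y-axis: x̄ = 6.908 mm.
Repeating about the centroidal y-axis gives I_y = 87 827 mm⁴.
Polar second moment: J = I_x + I_y = 2 197 254 mm⁴.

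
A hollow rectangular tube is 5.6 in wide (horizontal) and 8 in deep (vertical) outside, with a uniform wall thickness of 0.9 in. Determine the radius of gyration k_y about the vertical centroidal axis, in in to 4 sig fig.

k_y ≈ 2.044 in

Decompose the section into non-overlapping parts with the origin at the bottom-left of its bounding rectangle.
Outer rectangle: 5.6 × 8, A = 44.8 in², x = 2.8 in, Ī = 117.077 in⁴.
Inner void (subtracted): 3.8 × 6.2, A = 23.56 in², x = 2.8 in, Ī = 28.3505 in⁴.
By symmetry the centroid is at mid-width, x̄ = 2.8 in.
All pieces are centred on the vertical centroidal axis, so I = ΣĪ (holes subtracted) = 88.7268 in⁴.
Radius of gyration: k = √(I/A) = √(88.7268 / 21.24) = 2.04386 in.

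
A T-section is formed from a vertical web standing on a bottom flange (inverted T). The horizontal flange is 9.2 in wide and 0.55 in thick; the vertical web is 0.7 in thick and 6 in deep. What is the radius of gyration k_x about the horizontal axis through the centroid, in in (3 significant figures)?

k_x ≈ 2.01 in

Treat the section as a set of non-overlapping primitives; coordinates are from the bounding-box lower-left.
Flange: 9.2 × 0.55, A = 5.06 in², y = 0.275 in, Ī = 0.12755 in⁴.
Web: 0.7 × 6, A = 4.2 in², y = 3.55 in, Ī = 12.6 in⁴.
Centroid: ȳ = ΣA·y / ΣA = 1.7604 in.
Transfer each piece to the horizontal axis through the centroid using Ī + A·d² with d = y − 1.7604:
  flange: d = -1.4854 in → contributes +11.292 in⁴
  web: d = 1.7896 in → contributes +26.051 in⁴
Total I = 37.343 in⁴.
Radius of gyration: k = √(I/A) = √(37.343 / 9.26) = 2.0082 in.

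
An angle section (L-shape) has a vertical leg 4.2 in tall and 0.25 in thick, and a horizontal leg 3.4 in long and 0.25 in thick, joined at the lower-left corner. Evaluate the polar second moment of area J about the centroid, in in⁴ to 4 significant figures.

Break the section into simple shapes (no overlaps), measuring from the bottom-left corner of the bounding box.
Vertical leg: 0.25 × 4.2, A = 1.05 in², y = 2.1 in, Ī = 1.5435 in⁴.
Horizontal leg (remainder): 3.15 × 0.25, A = 0.7875 in², y = 0.125 in, Ī = 0.00410156 in⁴.
Centroid: ȳ = ΣA·y / ΣA = 1.25357 in.
Transfer each piece to the centroidal x-axis using Ī + A·d² with d = y − 1.25357:
  vertical leg: d = 0.846429 in → contributes +2.29576 in⁴
  horizontal leg (remainder): d = -1.12857 in → contributes +1.00712 in⁴
Total I = 3.30288 in⁴.
For the y-axis: x̄ = 0.853571 in.
Repeating about the centroidal y-axis gives I_y = 1.95713 in⁴.
Polar second moment: J = I_x + I_y = 5.26002 in⁴.

J ≈ 5.260 in⁴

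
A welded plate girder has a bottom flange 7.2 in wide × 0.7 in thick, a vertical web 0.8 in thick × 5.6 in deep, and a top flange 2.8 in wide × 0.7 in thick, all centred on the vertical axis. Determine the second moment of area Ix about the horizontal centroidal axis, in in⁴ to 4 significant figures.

Ix ≈ 73.25 in⁴

Treat the section as a set of non-overlapping primitives; coordinates are from the bounding-box lower-left.
Bottom plate: 7.2 × 0.7, A = 5.04 in², y = 0.35 in, Ī = 0.2058 in⁴.
Web plate: 0.8 × 5.6, A = 4.48 in², y = 3.5 in, Ī = 11.7077 in⁴.
Top plate: 2.8 × 0.7, A = 1.96 in², y = 6.65 in, Ī = 0.0800333 in⁴.
Centroid: ȳ = ΣA·y / ΣA = 2.65488 in.
Transfer each piece to the horizontal centroidal axis using Ī + A·d² with d = y − 2.65488:
  bottom plate: d = -2.30488 in → contributes +26.9806 in⁴
  web plate: d = 0.845122 in → contributes +14.9075 in⁴
  top plate: d = 3.99512 in → contributes +31.3636 in⁴
Total I = 73.2517 in⁴.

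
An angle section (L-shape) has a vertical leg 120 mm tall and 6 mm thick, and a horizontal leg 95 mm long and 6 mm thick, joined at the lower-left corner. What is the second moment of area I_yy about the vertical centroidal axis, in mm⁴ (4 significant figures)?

Decompose the section into non-overlapping parts with the origin at the bottom-left of its bounding rectangle.
Vertical leg: 6 × 120, A = 720 mm², x = 3 mm, Ī = 2 160 mm⁴.
Horizontal leg (remainder): 89 × 6, A = 534 mm², x = 50.5 mm, Ī = 352 485 mm⁴.
Centroid: x̄ = ΣA·x / ΣA = 23.2273 mm.
Transfer each piece to the vertical centroidal axis using Ī + A·d² with d = x − 23.2273:
  vertical leg: d = -20.2273 mm → contributes +296 743 mm⁴
  horizontal leg (remainder): d = 27.2727 mm → contributes +749 675 mm⁴
Total I = 1 046 417 mm⁴.

I_yy ≈ 1.046 × 10⁶ mm⁴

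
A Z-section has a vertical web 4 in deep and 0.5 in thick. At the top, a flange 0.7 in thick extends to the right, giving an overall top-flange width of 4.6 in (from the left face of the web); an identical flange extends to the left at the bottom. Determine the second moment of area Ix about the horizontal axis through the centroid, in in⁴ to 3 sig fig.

Ix ≈ 18.5 in⁴

Break the section into simple shapes (no overlaps), measuring from the bottom-left corner of the bounding box.
Web: 0.5 × 4, A = 2 in², y = 2 in, Ī = 2.6667 in⁴.
Top flange (beyond web): 4.1 × 0.7, A = 2.87 in², y = 3.65 in, Ī = 0.11719 in⁴.
Bottom flange (beyond web): 4.1 × 0.7, A = 2.87 in², y = 0.35 in, Ī = 0.11719 in⁴.
Centroid: ȳ = ΣA·y / ΣA = 2 in.
Transfer each piece to the horizontal axis through the centroid using Ī + A·d² with d = y − 2:
  web: d = 0 in → contributes +2.6667 in⁴
  top flange (beyond web): d = 1.65 in → contributes +7.9308 in⁴
  bottom flange (beyond web): d = -1.65 in → contributes +7.9308 in⁴
Total I = 18.528 in⁴.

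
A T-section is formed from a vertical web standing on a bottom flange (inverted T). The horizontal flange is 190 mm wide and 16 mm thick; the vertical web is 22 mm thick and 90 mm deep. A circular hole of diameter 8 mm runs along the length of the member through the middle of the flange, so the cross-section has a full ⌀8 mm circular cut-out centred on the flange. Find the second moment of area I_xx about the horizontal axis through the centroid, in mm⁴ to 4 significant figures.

Decompose the section into non-overlapping parts with the origin at the bottom-left of its bounding rectangle.
Flange: 190 × 16, A = 3 040 mm², y = 8 mm, Ī = 64853.3 mm⁴.
Web: 22 × 90, A = 1 980 mm², y = 61 mm, Ī = 1 336 500 mm⁴.
Hole (subtracted): ⌀8, A = 50.2655 mm², y = 8 mm, Ī = 201.062 mm⁴.
Centroid: ȳ = ΣA·y / ΣA = 29.1158 mm.
Transfer each piece to the horizontal axis through the centroid using Ī + A·d² with d = y − 29.1158:
  flange: d = -21.1158 mm → contributes +1 420 322 mm⁴
  web: d = 31.8842 mm → contributes +3 349 370 mm⁴
  hole: d = -21.1158 mm → contributes −22613.3 mm⁴
Total I = 4 747 079 mm⁴.

I_xx ≈ 4.747 × 10⁶ mm⁴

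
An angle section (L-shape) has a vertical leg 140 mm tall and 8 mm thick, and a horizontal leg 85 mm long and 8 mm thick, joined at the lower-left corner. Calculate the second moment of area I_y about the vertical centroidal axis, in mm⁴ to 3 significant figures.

Break the section into simple shapes (no overlaps), measuring from the bottom-left corner of the bounding box.
Vertical leg: 8 × 140, A = 1 120 mm², x = 4 mm, Ī = 5973.3 mm⁴.
Horizontal leg (remainder): 77 × 8, A = 616 mm², x = 46.5 mm, Ī = 304 355 mm⁴.
Centroid: x̄ = ΣA·x / ΣA = 19.081 mm.
Transfer each piece to the vertical centroidal axis using Ī + A·d² with d = x − 19.081:
  vertical leg: d = -15.081 mm → contributes +260 690 mm⁴
  horizontal leg (remainder): d = 27.419 mm → contributes +767 477 mm⁴
Total I = 1 028 167 mm⁴.

I_y ≈ 1.03 × 10⁶ mm⁴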